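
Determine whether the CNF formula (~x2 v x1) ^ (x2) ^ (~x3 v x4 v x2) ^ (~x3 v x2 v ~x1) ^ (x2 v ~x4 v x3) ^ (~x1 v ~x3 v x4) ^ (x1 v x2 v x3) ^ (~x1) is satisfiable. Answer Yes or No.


Check all 16 possible truth assignments.
Number of satisfying assignments found: 0.
The formula is unsatisfiable.

No


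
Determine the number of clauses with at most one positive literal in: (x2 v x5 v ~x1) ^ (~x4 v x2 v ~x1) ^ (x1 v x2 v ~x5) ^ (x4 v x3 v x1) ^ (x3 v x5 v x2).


A Horn clause has at most one positive literal.
Clause 1: 2 positive lit(s) -> not Horn
Clause 2: 1 positive lit(s) -> Horn
Clause 3: 2 positive lit(s) -> not Horn
Clause 4: 3 positive lit(s) -> not Horn
Clause 5: 3 positive lit(s) -> not Horn
Total Horn clauses = 1.

1


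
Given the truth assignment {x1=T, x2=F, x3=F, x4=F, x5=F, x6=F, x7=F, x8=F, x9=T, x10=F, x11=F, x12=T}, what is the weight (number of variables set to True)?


The weight is the number of variables assigned True.
True variables: x1, x9, x12.
Weight = 3.

3


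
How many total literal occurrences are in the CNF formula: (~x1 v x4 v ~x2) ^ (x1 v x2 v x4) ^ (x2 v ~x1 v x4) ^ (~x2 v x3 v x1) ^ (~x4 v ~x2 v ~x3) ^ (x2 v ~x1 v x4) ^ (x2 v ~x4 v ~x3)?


Clause lengths: 3, 3, 3, 3, 3, 3, 3.
Sum = 3 + 3 + 3 + 3 + 3 + 3 + 3 = 21.

21


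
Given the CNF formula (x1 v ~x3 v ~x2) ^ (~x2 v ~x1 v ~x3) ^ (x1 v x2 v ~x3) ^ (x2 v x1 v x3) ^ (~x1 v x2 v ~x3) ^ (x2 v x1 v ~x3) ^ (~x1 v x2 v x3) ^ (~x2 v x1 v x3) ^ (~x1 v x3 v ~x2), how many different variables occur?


Identify each distinct variable in the formula.
Variables found: x1, x2, x3.
Total distinct variables = 3.

3


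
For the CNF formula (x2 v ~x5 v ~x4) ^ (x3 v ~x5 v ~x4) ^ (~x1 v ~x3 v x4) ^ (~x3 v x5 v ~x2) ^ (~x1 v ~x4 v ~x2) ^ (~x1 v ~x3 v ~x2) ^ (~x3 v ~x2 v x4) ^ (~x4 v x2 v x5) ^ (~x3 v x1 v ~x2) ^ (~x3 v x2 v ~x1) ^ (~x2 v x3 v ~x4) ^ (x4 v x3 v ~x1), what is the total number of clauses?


Each group enclosed in parentheses joined by ^ is one clause.
Counting the conjuncts: 12 clauses.

12


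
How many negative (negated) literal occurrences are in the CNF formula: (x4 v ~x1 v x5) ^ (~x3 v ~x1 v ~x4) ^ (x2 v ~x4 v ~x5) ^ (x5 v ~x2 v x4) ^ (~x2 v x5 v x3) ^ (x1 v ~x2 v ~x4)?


Scan each clause for negated literals.
Clause 1: 1 negative; Clause 2: 3 negative; Clause 3: 2 negative; Clause 4: 1 negative; Clause 5: 1 negative; Clause 6: 2 negative.
Total negative literal occurrences = 10.

10


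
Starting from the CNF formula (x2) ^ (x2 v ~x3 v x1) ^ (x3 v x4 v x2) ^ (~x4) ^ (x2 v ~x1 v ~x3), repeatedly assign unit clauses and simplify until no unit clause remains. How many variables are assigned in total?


Unit propagation repeatedly assigns the literal in any unit clause, then simplifies.
Assignments in order: x2 = T, x4 = F.
No further unit clauses remain.
Total variables assigned = 2.

2


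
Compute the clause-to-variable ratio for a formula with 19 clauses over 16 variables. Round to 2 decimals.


Clause-to-variable ratio = clauses / variables.
19 / 16 = 1.19.

1.19


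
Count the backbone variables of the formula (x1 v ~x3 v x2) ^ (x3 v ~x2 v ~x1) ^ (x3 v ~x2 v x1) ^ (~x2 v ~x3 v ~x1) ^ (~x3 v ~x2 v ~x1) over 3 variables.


Find all satisfying assignments: 4 model(s).
Check which variables have the same value in every model.
No variable is fixed across all models.
Backbone size = 0.

0


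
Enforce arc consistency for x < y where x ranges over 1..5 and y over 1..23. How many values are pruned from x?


For the constraint x < y, x needs a supporting value in y's domain.
x can be at most 22 (one less than y's maximum).
Valid x values from domain: 5 out of 5.
Pruned = 5 - 5 = 0.

0


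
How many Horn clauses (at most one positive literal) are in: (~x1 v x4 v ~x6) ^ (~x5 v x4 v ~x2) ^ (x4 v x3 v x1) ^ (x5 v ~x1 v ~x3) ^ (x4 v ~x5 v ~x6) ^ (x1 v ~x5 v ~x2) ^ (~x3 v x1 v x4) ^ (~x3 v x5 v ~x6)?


A Horn clause has at most one positive literal.
Clause 1: 1 positive lit(s) -> Horn
Clause 2: 1 positive lit(s) -> Horn
Clause 3: 3 positive lit(s) -> not Horn
Clause 4: 1 positive lit(s) -> Horn
Clause 5: 1 positive lit(s) -> Horn
Clause 6: 1 positive lit(s) -> Horn
Clause 7: 2 positive lit(s) -> not Horn
Clause 8: 1 positive lit(s) -> Horn
Total Horn clauses = 6.

6


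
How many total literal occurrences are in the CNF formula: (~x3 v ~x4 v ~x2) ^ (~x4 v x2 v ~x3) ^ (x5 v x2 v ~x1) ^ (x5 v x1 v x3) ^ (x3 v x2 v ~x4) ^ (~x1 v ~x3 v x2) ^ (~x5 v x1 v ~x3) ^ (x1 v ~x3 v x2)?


Clause lengths: 3, 3, 3, 3, 3, 3, 3, 3.
Sum = 3 + 3 + 3 + 3 + 3 + 3 + 3 + 3 = 24.

24


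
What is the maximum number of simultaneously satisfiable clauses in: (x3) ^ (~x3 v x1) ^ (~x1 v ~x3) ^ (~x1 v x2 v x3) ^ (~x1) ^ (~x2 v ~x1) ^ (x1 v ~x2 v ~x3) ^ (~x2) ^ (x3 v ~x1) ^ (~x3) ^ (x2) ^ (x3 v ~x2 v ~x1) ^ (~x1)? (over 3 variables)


Enumerate all 8 truth assignments.
For each, count how many of the 13 clauses are satisfied.
The formula is not fully satisfiable, so the maximum is below 13.
Maximum simultaneously satisfiable clauses = 11.

11


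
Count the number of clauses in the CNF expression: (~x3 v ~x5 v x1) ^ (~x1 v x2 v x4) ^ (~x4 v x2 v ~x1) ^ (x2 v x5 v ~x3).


Each group enclosed in parentheses joined by ^ is one clause.
Counting the conjuncts: 4 clauses.

4


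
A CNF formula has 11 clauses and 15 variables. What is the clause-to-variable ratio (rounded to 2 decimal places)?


Clause-to-variable ratio = clauses / variables.
11 / 15 = 0.73.

0.73


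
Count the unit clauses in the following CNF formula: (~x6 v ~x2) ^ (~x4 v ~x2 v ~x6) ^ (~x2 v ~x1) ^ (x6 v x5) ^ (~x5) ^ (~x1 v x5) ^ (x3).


A unit clause contains exactly one literal.
Unit clauses found: (~x5), (x3).
Count = 2.

2


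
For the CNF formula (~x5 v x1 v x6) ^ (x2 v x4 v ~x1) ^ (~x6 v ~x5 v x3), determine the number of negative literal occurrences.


Scan each clause for negated literals.
Clause 1: 1 negative; Clause 2: 1 negative; Clause 3: 2 negative.
Total negative literal occurrences = 4.

4


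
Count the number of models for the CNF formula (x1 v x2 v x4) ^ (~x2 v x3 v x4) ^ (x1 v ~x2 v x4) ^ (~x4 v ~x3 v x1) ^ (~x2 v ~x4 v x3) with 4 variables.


Enumerate all 16 truth assignments over 4 variables.
Test each against every clause.
Satisfying assignments found: 7.

7


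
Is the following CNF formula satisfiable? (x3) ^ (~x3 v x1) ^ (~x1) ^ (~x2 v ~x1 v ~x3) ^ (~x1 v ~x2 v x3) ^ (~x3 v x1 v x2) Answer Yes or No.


Check all 8 possible truth assignments.
Number of satisfying assignments found: 0.
The formula is unsatisfiable.

No


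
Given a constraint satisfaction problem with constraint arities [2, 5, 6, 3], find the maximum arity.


The arities are: 2, 5, 6, 3.
Scan for the maximum value.
Maximum arity = 6.

6


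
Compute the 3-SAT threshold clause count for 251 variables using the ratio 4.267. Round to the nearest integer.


The 3-SAT phase transition occurs at approximately 4.267 clauses per variable.
m = 4.267 * 251 = 1071.017.
Rounded to nearest integer: 1071.

1071


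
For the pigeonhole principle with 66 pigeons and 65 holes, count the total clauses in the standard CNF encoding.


The PHP encoding has two parts:
1) At-least-one-hole clauses: 66 (one per pigeon, each with 65 literals).
2) At-most-one-pigeon-per-hole clauses: 65 holes * C(66,2) = 65 * 2145 = 139425.
Total clauses = 66 + 139425 = 139491.

139491


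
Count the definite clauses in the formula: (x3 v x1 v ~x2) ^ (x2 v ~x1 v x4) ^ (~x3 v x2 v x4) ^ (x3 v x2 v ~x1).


A definite clause has exactly one positive literal.
Clause 1: 2 positive -> not definite
Clause 2: 2 positive -> not definite
Clause 3: 2 positive -> not definite
Clause 4: 2 positive -> not definite
Definite clause count = 0.

0


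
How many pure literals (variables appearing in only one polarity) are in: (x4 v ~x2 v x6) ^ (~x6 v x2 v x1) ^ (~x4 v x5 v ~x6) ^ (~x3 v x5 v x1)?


A pure literal appears in only one polarity across all clauses.
Pure literals: x1 (positive only), x3 (negative only), x5 (positive only).
Count = 3.

3


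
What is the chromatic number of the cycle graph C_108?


A cycle on an even number of vertices is bipartite: alternate two colors around the cycle.
Since 108 is even, two colors suffice, and at least two are needed because the graph has edges.
Chromatic number = 2.

2


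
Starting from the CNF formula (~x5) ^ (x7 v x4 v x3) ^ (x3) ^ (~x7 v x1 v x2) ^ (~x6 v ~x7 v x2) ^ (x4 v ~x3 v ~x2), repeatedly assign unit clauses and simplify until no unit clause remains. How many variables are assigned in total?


Unit propagation repeatedly assigns the literal in any unit clause, then simplifies.
Assignments in order: x5 = F, x3 = T.
No further unit clauses remain.
Total variables assigned = 2.

2


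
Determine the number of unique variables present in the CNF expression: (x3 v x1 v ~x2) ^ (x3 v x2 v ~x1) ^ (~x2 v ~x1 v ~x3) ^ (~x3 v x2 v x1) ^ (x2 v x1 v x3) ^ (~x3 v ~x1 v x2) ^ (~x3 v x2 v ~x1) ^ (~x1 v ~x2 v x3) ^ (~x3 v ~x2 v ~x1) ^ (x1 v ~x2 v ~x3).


Identify each distinct variable in the formula.
Variables found: x1, x2, x3.
Total distinct variables = 3.

3


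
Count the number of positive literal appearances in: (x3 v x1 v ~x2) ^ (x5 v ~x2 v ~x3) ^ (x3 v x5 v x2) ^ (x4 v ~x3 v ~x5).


Scan each clause for unnegated literals.
Clause 1: 2 positive; Clause 2: 1 positive; Clause 3: 3 positive; Clause 4: 1 positive.
Total positive literal occurrences = 7.

7


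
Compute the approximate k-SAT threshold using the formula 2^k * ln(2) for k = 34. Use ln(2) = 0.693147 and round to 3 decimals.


Using the asymptotic formula: threshold ~ 2^k * ln(2).
2^34 = 17179869184.
17179869184 * 0.693147 = 11908174785.282.

11908174785.282


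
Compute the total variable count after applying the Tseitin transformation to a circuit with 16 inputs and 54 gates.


The Tseitin transformation introduces one auxiliary variable per gate.
Total variables = inputs + gates = 16 + 54 = 70.

70


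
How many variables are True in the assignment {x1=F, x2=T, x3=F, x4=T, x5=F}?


The weight is the number of variables assigned True.
True variables: x2, x4.
Weight = 2.

2


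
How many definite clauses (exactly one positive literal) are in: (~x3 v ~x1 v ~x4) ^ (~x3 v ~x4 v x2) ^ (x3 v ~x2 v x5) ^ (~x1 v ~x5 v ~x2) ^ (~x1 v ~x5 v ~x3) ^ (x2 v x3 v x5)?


A definite clause has exactly one positive literal.
Clause 1: 0 positive -> not definite
Clause 2: 1 positive -> definite
Clause 3: 2 positive -> not definite
Clause 4: 0 positive -> not definite
Clause 5: 0 positive -> not definite
Clause 6: 3 positive -> not definite
Definite clause count = 1.

1


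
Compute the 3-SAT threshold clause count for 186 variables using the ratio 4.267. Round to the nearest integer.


The 3-SAT phase transition occurs at approximately 4.267 clauses per variable.
m = 4.267 * 186 = 793.662.
Rounded to nearest integer: 794.

794


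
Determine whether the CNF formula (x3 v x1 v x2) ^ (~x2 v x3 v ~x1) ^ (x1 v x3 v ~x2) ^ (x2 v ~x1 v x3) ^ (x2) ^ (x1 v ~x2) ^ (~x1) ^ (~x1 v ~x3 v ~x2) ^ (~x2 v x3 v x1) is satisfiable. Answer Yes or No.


Check all 8 possible truth assignments.
Number of satisfying assignments found: 0.
The formula is unsatisfiable.

No


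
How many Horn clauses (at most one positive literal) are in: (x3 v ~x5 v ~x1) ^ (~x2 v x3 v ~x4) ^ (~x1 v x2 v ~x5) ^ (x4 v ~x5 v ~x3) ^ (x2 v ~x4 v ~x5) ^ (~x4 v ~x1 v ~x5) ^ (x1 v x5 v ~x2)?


A Horn clause has at most one positive literal.
Clause 1: 1 positive lit(s) -> Horn
Clause 2: 1 positive lit(s) -> Horn
Clause 3: 1 positive lit(s) -> Horn
Clause 4: 1 positive lit(s) -> Horn
Clause 5: 1 positive lit(s) -> Horn
Clause 6: 0 positive lit(s) -> Horn
Clause 7: 2 positive lit(s) -> not Horn
Total Horn clauses = 6.

6


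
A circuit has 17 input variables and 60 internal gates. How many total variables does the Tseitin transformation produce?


The Tseitin transformation introduces one auxiliary variable per gate.
Total variables = inputs + gates = 17 + 60 = 77.

77


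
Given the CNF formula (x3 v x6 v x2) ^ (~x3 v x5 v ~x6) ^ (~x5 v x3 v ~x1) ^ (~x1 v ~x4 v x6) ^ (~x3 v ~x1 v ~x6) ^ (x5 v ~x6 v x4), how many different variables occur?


Identify each distinct variable in the formula.
Variables found: x1, x2, x3, x4, x5, x6.
Total distinct variables = 6.

6


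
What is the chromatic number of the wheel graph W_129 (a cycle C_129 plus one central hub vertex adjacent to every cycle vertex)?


W_129 consists of the cycle C_129 together with a hub vertex adjacent to every cycle vertex.
The cycle C_129 needs 3 colors (odd cycle -> 3).
The hub is adjacent to every cycle vertex, so it must receive a new color distinct from all of them.
Chromatic number = 3 + 1 = 4.

4


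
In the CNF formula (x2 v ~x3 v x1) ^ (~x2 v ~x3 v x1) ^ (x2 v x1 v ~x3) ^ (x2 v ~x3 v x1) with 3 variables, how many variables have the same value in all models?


Find all satisfying assignments: 6 model(s).
Check which variables have the same value in every model.
No variable is fixed across all models.
Backbone size = 0.

0


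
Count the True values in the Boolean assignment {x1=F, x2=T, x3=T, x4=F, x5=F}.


The weight is the number of variables assigned True.
True variables: x2, x3.
Weight = 2.

2


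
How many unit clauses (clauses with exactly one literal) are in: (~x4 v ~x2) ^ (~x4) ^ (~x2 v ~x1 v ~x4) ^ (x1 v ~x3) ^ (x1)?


A unit clause contains exactly one literal.
Unit clauses found: (~x4), (x1).
Count = 2.

2


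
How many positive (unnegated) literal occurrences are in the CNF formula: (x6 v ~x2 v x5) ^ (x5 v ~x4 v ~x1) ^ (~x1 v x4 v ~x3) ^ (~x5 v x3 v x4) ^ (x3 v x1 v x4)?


Scan each clause for unnegated literals.
Clause 1: 2 positive; Clause 2: 1 positive; Clause 3: 1 positive; Clause 4: 2 positive; Clause 5: 3 positive.
Total positive literal occurrences = 9.

9


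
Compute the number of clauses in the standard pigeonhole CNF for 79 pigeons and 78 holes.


The PHP encoding has two parts:
1) At-least-one-hole clauses: 79 (one per pigeon, each with 78 literals).
2) At-most-one-pigeon-per-hole clauses: 78 holes * C(79,2) = 78 * 3081 = 240318.
Total clauses = 79 + 240318 = 240397.

240397


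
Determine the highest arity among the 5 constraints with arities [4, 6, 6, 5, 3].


The arities are: 4, 6, 6, 5, 3.
Scan for the maximum value.
Maximum arity = 6.

6


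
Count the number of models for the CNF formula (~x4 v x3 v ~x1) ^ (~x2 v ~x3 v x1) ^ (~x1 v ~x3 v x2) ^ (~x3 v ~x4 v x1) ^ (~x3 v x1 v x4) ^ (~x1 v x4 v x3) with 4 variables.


Enumerate all 16 truth assignments over 4 variables.
Test each against every clause.
Satisfying assignments found: 6.

6


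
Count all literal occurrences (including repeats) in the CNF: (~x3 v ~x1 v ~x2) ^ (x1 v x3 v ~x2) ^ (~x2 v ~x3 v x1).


Clause lengths: 3, 3, 3.
Sum = 3 + 3 + 3 = 9.

9


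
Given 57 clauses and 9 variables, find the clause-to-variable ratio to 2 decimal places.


Clause-to-variable ratio = clauses / variables.
57 / 9 = 6.33.

6.33


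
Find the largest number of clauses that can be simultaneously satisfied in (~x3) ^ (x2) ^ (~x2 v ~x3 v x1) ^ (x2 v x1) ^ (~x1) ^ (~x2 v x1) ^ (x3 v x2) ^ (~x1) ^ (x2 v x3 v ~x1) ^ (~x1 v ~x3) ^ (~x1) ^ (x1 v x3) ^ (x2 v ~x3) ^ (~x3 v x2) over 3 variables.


Enumerate all 8 truth assignments.
For each, count how many of the 14 clauses are satisfied.
The formula is not fully satisfiable, so the maximum is below 14.
Maximum simultaneously satisfiable clauses = 12.

12


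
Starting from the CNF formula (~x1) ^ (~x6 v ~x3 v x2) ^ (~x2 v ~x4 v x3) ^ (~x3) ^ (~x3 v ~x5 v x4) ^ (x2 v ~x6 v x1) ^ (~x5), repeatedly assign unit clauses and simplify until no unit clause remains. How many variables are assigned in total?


Unit propagation repeatedly assigns the literal in any unit clause, then simplifies.
Assignments in order: x1 = F, x3 = F, x5 = F.
No further unit clauses remain.
Total variables assigned = 3.

3


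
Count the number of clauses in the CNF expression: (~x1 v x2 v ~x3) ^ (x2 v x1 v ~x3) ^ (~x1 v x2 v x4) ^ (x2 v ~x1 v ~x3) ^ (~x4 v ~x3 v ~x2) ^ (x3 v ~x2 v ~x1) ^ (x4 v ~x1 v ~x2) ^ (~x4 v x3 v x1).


Each group enclosed in parentheses joined by ^ is one clause.
Counting the conjuncts: 8 clauses.

8


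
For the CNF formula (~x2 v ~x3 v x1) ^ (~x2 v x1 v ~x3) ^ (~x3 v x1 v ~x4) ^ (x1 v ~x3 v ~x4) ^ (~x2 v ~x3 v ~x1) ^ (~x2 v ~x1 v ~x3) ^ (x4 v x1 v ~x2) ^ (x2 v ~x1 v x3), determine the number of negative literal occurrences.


Scan each clause for negated literals.
Clause 1: 2 negative; Clause 2: 2 negative; Clause 3: 2 negative; Clause 4: 2 negative; Clause 5: 3 negative; Clause 6: 3 negative; Clause 7: 1 negative; Clause 8: 1 negative.
Total negative literal occurrences = 16.

16


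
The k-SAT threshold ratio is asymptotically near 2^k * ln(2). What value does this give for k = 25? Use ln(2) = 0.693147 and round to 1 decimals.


Using the asymptotic formula: threshold ~ 2^k * ln(2).
2^25 = 33554432.
33554432 * 0.693147 = 23258153.9.

23258153.9


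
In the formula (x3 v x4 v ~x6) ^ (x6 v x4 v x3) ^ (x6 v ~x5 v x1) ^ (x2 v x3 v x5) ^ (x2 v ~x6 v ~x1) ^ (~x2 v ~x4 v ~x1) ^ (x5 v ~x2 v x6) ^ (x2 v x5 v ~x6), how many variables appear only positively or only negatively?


A pure literal appears in only one polarity across all clauses.
Pure literals: x3 (positive only).
Count = 1.

1


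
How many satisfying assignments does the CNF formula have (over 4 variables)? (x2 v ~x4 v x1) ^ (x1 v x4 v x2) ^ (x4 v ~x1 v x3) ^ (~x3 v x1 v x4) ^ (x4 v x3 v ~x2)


Enumerate all 16 truth assignments over 4 variables.
Test each against every clause.
Satisfying assignments found: 8.

8


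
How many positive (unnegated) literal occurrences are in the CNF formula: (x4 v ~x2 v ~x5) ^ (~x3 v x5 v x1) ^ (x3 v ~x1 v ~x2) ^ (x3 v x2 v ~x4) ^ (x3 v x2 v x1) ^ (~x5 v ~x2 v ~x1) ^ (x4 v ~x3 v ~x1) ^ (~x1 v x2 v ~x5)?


Scan each clause for unnegated literals.
Clause 1: 1 positive; Clause 2: 2 positive; Clause 3: 1 positive; Clause 4: 2 positive; Clause 5: 3 positive; Clause 6: 0 positive; Clause 7: 1 positive; Clause 8: 1 positive.
Total positive literal occurrences = 11.

11


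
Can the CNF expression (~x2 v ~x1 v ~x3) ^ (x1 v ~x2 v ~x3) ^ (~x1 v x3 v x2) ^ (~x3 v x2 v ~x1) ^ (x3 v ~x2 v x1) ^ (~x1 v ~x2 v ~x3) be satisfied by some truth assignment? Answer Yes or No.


Check all 8 possible truth assignments.
Number of satisfying assignments found: 3.
The formula is satisfiable.

Yes


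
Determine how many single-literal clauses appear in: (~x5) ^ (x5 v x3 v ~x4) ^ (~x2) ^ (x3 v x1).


A unit clause contains exactly one literal.
Unit clauses found: (~x5), (~x2).
Count = 2.

2


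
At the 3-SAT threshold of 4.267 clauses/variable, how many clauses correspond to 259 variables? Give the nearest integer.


The 3-SAT phase transition occurs at approximately 4.267 clauses per variable.
m = 4.267 * 259 = 1105.153.
Rounded to nearest integer: 1105.

1105


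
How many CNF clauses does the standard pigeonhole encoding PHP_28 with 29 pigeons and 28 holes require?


The PHP encoding has two parts:
1) At-least-one-hole clauses: 29 (one per pigeon, each with 28 literals).
2) At-most-one-pigeon-per-hole clauses: 28 holes * C(29,2) = 28 * 406 = 11368.
Total clauses = 29 + 11368 = 11397.

11397


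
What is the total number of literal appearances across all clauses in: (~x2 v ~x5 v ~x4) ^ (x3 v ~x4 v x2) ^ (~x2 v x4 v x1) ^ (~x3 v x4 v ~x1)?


Clause lengths: 3, 3, 3, 3.
Sum = 3 + 3 + 3 + 3 = 12.

12


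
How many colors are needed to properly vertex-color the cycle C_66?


A cycle on an even number of vertices is bipartite: alternate two colors around the cycle.
Since 66 is even, two colors suffice, and at least two are needed because the graph has edges.
Chromatic number = 2.

2


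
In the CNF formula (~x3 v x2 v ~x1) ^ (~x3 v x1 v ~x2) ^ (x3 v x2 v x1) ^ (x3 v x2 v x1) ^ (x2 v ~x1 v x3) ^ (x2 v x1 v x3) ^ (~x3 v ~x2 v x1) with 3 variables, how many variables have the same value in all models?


Find all satisfying assignments: 4 model(s).
Check which variables have the same value in every model.
No variable is fixed across all models.
Backbone size = 0.

0


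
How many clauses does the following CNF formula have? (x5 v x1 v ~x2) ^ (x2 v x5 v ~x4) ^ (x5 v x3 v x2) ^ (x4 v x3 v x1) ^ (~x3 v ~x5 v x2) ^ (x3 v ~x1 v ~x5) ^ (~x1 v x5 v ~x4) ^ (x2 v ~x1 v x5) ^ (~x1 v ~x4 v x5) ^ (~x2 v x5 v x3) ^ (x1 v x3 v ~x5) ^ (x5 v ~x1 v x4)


Each group enclosed in parentheses joined by ^ is one clause.
Counting the conjuncts: 12 clauses.

12


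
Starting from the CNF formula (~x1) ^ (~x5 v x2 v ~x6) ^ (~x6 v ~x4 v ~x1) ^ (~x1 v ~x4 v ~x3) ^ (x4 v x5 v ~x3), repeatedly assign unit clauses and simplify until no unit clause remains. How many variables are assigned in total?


Unit propagation repeatedly assigns the literal in any unit clause, then simplifies.
Assignments in order: x1 = F.
No further unit clauses remain.
Total variables assigned = 1.

1


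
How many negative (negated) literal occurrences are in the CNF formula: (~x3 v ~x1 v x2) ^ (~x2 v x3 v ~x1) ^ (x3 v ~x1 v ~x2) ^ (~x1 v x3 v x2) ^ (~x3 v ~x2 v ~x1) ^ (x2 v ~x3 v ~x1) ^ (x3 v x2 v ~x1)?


Scan each clause for negated literals.
Clause 1: 2 negative; Clause 2: 2 negative; Clause 3: 2 negative; Clause 4: 1 negative; Clause 5: 3 negative; Clause 6: 2 negative; Clause 7: 1 negative.
Total negative literal occurrences = 13.

13


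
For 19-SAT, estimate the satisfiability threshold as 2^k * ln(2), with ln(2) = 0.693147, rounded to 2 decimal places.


Using the asymptotic formula: threshold ~ 2^k * ln(2).
2^19 = 524288.
524288 * 0.693147 = 363408.65.

363408.65


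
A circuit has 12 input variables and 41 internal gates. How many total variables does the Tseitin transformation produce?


The Tseitin transformation introduces one auxiliary variable per gate.
Total variables = inputs + gates = 12 + 41 = 53.

53


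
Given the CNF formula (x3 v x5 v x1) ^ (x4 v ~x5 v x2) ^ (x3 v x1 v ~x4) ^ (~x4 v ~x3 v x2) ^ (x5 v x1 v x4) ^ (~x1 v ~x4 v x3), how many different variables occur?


Identify each distinct variable in the formula.
Variables found: x1, x2, x3, x4, x5.
Total distinct variables = 5.

5


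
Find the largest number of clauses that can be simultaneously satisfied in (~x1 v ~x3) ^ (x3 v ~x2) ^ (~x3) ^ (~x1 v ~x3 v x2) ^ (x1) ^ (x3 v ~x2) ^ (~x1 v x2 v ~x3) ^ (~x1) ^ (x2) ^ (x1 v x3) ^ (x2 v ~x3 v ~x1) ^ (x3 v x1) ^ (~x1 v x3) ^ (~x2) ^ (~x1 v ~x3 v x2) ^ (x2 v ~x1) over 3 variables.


Enumerate all 8 truth assignments.
For each, count how many of the 16 clauses are satisfied.
The formula is not fully satisfiable, so the maximum is below 16.
Maximum simultaneously satisfiable clauses = 13.

13


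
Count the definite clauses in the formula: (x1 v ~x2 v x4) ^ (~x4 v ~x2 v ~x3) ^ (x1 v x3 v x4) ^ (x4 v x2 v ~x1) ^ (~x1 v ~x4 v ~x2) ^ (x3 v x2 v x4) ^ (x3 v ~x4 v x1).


A definite clause has exactly one positive literal.
Clause 1: 2 positive -> not definite
Clause 2: 0 positive -> not definite
Clause 3: 3 positive -> not definite
Clause 4: 2 positive -> not definite
Clause 5: 0 positive -> not definite
Clause 6: 3 positive -> not definite
Clause 7: 2 positive -> not definite
Definite clause count = 0.

0


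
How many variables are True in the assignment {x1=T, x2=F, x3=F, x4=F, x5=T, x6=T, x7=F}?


The weight is the number of variables assigned True.
True variables: x1, x5, x6.
Weight = 3.

3


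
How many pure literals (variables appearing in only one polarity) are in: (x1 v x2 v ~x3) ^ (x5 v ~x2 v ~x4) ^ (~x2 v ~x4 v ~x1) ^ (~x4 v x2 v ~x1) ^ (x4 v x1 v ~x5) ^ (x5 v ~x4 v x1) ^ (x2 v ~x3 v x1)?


A pure literal appears in only one polarity across all clauses.
Pure literals: x3 (negative only).
Count = 1.

1


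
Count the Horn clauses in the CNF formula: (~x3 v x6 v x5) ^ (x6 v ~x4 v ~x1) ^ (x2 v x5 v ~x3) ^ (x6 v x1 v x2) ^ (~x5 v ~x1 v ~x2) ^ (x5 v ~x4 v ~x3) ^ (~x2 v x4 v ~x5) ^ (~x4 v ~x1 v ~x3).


A Horn clause has at most one positive literal.
Clause 1: 2 positive lit(s) -> not Horn
Clause 2: 1 positive lit(s) -> Horn
Clause 3: 2 positive lit(s) -> not Horn
Clause 4: 3 positive lit(s) -> not Horn
Clause 5: 0 positive lit(s) -> Horn
Clause 6: 1 positive lit(s) -> Horn
Clause 7: 1 positive lit(s) -> Horn
Clause 8: 0 positive lit(s) -> Horn
Total Horn clauses = 5.

5


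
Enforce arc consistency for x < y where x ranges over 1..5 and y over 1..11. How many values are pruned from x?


For the constraint x < y, x needs a supporting value in y's domain.
x can be at most 10 (one less than y's maximum).
Valid x values from domain: 5 out of 5.
Pruned = 5 - 5 = 0.

0


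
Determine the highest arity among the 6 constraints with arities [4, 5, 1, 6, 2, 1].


The arities are: 4, 5, 1, 6, 2, 1.
Scan for the maximum value.
Maximum arity = 6.

6


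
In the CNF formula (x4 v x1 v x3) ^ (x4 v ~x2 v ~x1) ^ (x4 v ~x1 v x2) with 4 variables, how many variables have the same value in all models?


Find all satisfying assignments: 10 model(s).
Check which variables have the same value in every model.
No variable is fixed across all models.
Backbone size = 0.

0


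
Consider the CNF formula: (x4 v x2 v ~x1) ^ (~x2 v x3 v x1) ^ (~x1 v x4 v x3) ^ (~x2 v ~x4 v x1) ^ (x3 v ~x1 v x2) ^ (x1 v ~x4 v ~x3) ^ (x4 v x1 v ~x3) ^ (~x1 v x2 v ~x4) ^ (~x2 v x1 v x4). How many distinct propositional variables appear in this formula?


Identify each distinct variable in the formula.
Variables found: x1, x2, x3, x4.
Total distinct variables = 4.

4


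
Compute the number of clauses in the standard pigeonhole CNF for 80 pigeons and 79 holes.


The PHP encoding has two parts:
1) At-least-one-hole clauses: 80 (one per pigeon, each with 79 literals).
2) At-most-one-pigeon-per-hole clauses: 79 holes * C(80,2) = 79 * 3160 = 249640.
Total clauses = 80 + 249640 = 249720.

249720


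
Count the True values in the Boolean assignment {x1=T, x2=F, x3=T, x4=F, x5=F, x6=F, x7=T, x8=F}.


The weight is the number of variables assigned True.
True variables: x1, x3, x7.
Weight = 3.

3


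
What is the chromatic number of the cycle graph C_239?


An odd cycle cannot be 2-colored: alternating two colors around the cycle returns to the start with a conflict.
Since 239 is odd, three colors are required (and three suffice).
Chromatic number = 3.

3


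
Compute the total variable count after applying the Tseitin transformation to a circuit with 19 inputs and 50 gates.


The Tseitin transformation introduces one auxiliary variable per gate.
Total variables = inputs + gates = 19 + 50 = 69.

69


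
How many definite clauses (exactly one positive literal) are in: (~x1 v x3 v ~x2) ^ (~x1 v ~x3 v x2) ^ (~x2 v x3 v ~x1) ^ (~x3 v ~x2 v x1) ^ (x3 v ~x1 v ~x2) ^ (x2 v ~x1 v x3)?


A definite clause has exactly one positive literal.
Clause 1: 1 positive -> definite
Clause 2: 1 positive -> definite
Clause 3: 1 positive -> definite
Clause 4: 1 positive -> definite
Clause 5: 1 positive -> definite
Clause 6: 2 positive -> not definite
Definite clause count = 5.

5


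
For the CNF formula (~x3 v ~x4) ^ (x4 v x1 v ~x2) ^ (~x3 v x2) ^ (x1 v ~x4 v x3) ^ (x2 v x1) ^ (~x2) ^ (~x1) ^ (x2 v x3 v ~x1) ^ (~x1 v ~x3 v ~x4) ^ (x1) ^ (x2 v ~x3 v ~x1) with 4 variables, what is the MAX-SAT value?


Enumerate all 16 truth assignments.
For each, count how many of the 11 clauses are satisfied.
The formula is not fully satisfiable, so the maximum is below 11.
Maximum simultaneously satisfiable clauses = 9.

9


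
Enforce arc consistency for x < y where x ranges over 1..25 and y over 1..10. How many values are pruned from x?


For the constraint x < y, x needs a supporting value in y's domain.
x can be at most 9 (one less than y's maximum).
Valid x values from domain: 9 out of 25.
Pruned = 25 - 9 = 16.

16


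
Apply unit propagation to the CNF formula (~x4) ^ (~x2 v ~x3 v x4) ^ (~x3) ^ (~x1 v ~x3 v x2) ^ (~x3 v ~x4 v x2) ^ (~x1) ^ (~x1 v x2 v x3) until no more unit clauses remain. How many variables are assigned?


Unit propagation repeatedly assigns the literal in any unit clause, then simplifies.
Assignments in order: x4 = F, x3 = F, x1 = F.
No further unit clauses remain.
Total variables assigned = 3.

3


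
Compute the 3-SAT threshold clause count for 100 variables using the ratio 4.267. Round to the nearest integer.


The 3-SAT phase transition occurs at approximately 4.267 clauses per variable.
m = 4.267 * 100 = 426.7.
Rounded to nearest integer: 427.

427


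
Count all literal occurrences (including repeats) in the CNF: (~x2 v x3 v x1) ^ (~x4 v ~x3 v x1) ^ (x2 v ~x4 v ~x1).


Clause lengths: 3, 3, 3.
Sum = 3 + 3 + 3 = 9.

9


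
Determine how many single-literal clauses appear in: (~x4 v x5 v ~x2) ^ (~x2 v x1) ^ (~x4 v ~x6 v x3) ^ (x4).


A unit clause contains exactly one literal.
Unit clauses found: (x4).
Count = 1.

1


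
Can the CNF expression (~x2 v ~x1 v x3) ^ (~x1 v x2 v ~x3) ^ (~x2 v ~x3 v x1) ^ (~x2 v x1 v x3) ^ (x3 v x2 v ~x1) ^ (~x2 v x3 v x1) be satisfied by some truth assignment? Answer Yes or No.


Check all 8 possible truth assignments.
Number of satisfying assignments found: 3.
The formula is satisfiable.

Yes


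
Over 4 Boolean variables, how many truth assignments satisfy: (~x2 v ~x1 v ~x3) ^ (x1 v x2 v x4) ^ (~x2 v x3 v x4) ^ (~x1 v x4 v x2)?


Enumerate all 16 truth assignments over 4 variables.
Test each against every clause.
Satisfying assignments found: 8.

8


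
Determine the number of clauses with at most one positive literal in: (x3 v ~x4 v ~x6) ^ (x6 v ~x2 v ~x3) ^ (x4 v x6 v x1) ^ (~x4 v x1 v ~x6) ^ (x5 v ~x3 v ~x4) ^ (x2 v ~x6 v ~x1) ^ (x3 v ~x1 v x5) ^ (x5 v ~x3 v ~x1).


A Horn clause has at most one positive literal.
Clause 1: 1 positive lit(s) -> Horn
Clause 2: 1 positive lit(s) -> Horn
Clause 3: 3 positive lit(s) -> not Horn
Clause 4: 1 positive lit(s) -> Horn
Clause 5: 1 positive lit(s) -> Horn
Clause 6: 1 positive lit(s) -> Horn
Clause 7: 2 positive lit(s) -> not Horn
Clause 8: 1 positive lit(s) -> Horn
Total Horn clauses = 6.

6


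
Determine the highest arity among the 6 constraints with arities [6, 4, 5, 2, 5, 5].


The arities are: 6, 4, 5, 2, 5, 5.
Scan for the maximum value.
Maximum arity = 6.

6


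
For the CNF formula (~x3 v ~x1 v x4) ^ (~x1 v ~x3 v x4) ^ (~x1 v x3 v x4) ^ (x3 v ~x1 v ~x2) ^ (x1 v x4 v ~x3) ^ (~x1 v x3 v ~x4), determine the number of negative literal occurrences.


Scan each clause for negated literals.
Clause 1: 2 negative; Clause 2: 2 negative; Clause 3: 1 negative; Clause 4: 2 negative; Clause 5: 1 negative; Clause 6: 2 negative.
Total negative literal occurrences = 10.

10


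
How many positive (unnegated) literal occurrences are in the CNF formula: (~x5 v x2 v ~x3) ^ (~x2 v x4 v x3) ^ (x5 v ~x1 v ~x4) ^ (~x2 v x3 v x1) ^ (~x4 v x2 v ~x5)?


Scan each clause for unnegated literals.
Clause 1: 1 positive; Clause 2: 2 positive; Clause 3: 1 positive; Clause 4: 2 positive; Clause 5: 1 positive.
Total positive literal occurrences = 7.

7


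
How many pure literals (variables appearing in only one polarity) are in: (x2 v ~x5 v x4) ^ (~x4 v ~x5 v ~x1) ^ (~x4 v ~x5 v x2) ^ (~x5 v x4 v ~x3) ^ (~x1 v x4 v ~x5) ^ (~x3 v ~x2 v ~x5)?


A pure literal appears in only one polarity across all clauses.
Pure literals: x1 (negative only), x3 (negative only), x5 (negative only).
Count = 3.

3


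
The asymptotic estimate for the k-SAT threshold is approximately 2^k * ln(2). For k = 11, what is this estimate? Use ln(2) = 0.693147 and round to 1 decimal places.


Using the asymptotic formula: threshold ~ 2^k * ln(2).
2^11 = 2048.
2048 * 0.693147 = 1419.6.

1419.6


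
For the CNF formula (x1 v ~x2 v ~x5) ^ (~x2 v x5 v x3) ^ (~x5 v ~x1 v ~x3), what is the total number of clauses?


Each group enclosed in parentheses joined by ^ is one clause.
Counting the conjuncts: 3 clauses.

3


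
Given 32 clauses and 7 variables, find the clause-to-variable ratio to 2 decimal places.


Clause-to-variable ratio = clauses / variables.
32 / 7 = 4.57.

4.57


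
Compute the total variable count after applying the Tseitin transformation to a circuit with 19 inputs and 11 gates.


The Tseitin transformation introduces one auxiliary variable per gate.
Total variables = inputs + gates = 19 + 11 = 30.

30


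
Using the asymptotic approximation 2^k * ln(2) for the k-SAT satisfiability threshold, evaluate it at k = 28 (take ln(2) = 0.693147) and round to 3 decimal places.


Using the asymptotic formula: threshold ~ 2^k * ln(2).
2^28 = 268435456.
268435456 * 0.693147 = 186065231.02.

186065231.02


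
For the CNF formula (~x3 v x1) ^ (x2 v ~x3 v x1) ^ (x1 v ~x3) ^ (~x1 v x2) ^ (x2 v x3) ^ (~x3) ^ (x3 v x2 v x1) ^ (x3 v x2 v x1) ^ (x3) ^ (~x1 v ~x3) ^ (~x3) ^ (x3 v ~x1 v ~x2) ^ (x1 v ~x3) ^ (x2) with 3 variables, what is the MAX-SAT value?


Enumerate all 8 truth assignments.
For each, count how many of the 14 clauses are satisfied.
The formula is not fully satisfiable, so the maximum is below 14.
Maximum simultaneously satisfiable clauses = 13.

13


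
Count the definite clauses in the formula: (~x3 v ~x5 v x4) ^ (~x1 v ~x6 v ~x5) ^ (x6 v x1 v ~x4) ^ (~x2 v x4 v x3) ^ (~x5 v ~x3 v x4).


A definite clause has exactly one positive literal.
Clause 1: 1 positive -> definite
Clause 2: 0 positive -> not definite
Clause 3: 2 positive -> not definite
Clause 4: 2 positive -> not definite
Clause 5: 1 positive -> definite
Definite clause count = 2.

2


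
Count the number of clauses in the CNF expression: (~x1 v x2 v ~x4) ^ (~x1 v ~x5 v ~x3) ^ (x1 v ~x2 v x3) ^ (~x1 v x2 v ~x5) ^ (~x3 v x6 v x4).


Each group enclosed in parentheses joined by ^ is one clause.
Counting the conjuncts: 5 clauses.

5


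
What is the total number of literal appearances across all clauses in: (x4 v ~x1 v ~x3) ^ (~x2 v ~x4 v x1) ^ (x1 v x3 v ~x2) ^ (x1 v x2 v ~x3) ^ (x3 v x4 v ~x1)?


Clause lengths: 3, 3, 3, 3, 3.
Sum = 3 + 3 + 3 + 3 + 3 = 15.

15


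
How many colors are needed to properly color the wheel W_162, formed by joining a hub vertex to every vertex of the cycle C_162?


W_162 consists of the cycle C_162 together with a hub vertex adjacent to every cycle vertex.
The cycle C_162 needs 2 colors (even cycle -> 2).
The hub is adjacent to every cycle vertex, so it must receive a new color distinct from all of them.
Chromatic number = 2 + 1 = 3.

3


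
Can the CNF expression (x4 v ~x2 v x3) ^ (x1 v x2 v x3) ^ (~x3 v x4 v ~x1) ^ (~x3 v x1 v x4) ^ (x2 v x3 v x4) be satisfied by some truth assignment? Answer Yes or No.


Check all 16 possible truth assignments.
Number of satisfying assignments found: 7.
The formula is satisfiable.

Yes


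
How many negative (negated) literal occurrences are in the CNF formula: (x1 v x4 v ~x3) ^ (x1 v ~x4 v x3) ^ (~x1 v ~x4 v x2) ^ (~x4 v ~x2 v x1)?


Scan each clause for negated literals.
Clause 1: 1 negative; Clause 2: 1 negative; Clause 3: 2 negative; Clause 4: 2 negative.
Total negative literal occurrences = 6.

6


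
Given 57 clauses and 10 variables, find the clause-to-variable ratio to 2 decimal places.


Clause-to-variable ratio = clauses / variables.
57 / 10 = 5.7.

5.7


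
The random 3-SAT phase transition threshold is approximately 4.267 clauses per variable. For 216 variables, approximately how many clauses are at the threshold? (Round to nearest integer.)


The 3-SAT phase transition occurs at approximately 4.267 clauses per variable.
m = 4.267 * 216 = 921.672.
Rounded to nearest integer: 922.

922


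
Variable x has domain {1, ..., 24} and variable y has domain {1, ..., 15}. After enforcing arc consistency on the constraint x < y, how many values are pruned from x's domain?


For the constraint x < y, x needs a supporting value in y's domain.
x can be at most 14 (one less than y's maximum).
Valid x values from domain: 14 out of 24.
Pruned = 24 - 14 = 10.

10


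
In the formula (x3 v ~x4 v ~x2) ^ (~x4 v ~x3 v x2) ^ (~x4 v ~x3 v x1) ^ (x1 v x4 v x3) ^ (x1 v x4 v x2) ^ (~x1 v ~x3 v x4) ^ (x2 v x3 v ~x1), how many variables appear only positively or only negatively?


A pure literal appears in only one polarity across all clauses.
No pure literals found.
Count = 0.

0


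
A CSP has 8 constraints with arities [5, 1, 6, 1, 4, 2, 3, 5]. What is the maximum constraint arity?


The arities are: 5, 1, 6, 1, 4, 2, 3, 5.
Scan for the maximum value.
Maximum arity = 6.

6


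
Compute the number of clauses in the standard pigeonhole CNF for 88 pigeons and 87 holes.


The PHP encoding has two parts:
1) At-least-one-hole clauses: 88 (one per pigeon, each with 87 literals).
2) At-most-one-pigeon-per-hole clauses: 87 holes * C(88,2) = 87 * 3828 = 333036.
Total clauses = 88 + 333036 = 333124.

333124


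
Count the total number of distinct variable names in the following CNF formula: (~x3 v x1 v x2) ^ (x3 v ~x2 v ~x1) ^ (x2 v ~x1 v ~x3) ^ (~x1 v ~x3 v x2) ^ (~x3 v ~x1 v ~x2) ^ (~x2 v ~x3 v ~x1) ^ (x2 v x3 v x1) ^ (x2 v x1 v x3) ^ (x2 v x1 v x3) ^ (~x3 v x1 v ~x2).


Identify each distinct variable in the formula.
Variables found: x1, x2, x3.
Total distinct variables = 3.

3


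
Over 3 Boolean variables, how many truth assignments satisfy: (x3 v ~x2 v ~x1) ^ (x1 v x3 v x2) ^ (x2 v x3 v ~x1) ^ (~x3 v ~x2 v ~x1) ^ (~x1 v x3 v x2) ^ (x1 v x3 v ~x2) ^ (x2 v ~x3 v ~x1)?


Enumerate all 8 truth assignments over 3 variables.
Test each against every clause.
Satisfying assignments found: 2.

2


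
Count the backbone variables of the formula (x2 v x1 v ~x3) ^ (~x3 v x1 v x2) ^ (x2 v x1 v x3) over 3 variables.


Find all satisfying assignments: 6 model(s).
Check which variables have the same value in every model.
No variable is fixed across all models.
Backbone size = 0.

0


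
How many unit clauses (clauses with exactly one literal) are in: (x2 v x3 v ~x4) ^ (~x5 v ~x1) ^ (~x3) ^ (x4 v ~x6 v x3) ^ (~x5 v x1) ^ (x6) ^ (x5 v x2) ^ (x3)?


A unit clause contains exactly one literal.
Unit clauses found: (~x3), (x6), (x3).
Count = 3.

3


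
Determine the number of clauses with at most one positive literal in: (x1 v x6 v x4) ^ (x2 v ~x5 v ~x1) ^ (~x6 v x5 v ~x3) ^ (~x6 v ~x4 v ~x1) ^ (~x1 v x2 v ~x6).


A Horn clause has at most one positive literal.
Clause 1: 3 positive lit(s) -> not Horn
Clause 2: 1 positive lit(s) -> Horn
Clause 3: 1 positive lit(s) -> Horn
Clause 4: 0 positive lit(s) -> Horn
Clause 5: 1 positive lit(s) -> Horn
Total Horn clauses = 4.

4


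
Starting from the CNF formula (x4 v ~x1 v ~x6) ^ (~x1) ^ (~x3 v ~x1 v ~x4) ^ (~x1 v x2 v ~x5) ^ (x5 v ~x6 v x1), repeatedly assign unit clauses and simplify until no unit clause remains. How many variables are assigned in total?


Unit propagation repeatedly assigns the literal in any unit clause, then simplifies.
Assignments in order: x1 = F.
No further unit clauses remain.
Total variables assigned = 1.

1


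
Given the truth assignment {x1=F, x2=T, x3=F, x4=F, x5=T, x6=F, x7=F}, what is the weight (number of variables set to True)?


The weight is the number of variables assigned True.
True variables: x2, x5.
Weight = 2.

2


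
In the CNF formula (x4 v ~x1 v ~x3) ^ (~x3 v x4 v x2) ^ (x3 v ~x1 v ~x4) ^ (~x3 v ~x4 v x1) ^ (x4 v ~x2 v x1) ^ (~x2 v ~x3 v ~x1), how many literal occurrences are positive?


Scan each clause for unnegated literals.
Clause 1: 1 positive; Clause 2: 2 positive; Clause 3: 1 positive; Clause 4: 1 positive; Clause 5: 2 positive; Clause 6: 0 positive.
Total positive literal occurrences = 7.

7


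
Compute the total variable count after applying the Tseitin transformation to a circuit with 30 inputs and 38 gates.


The Tseitin transformation introduces one auxiliary variable per gate.
Total variables = inputs + gates = 30 + 38 = 68.

68


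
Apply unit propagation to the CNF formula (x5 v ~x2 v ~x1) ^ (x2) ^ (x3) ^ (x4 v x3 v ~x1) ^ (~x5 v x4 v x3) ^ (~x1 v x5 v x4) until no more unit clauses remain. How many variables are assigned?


Unit propagation repeatedly assigns the literal in any unit clause, then simplifies.
Assignments in order: x2 = T, x3 = T.
No further unit clauses remain.
Total variables assigned = 2.

2
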